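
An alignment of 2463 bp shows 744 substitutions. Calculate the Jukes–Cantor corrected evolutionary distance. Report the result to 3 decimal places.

p = 744/2463 ≈ 0.302071.
d = −(3/4) ln(1 − 4p/3) = −0.75 ln(1 − 0.402761) = −0.75 ln(0.597239)
  = −0.75 × (-0.515438) = 0.386579 substitutions/site.

0.387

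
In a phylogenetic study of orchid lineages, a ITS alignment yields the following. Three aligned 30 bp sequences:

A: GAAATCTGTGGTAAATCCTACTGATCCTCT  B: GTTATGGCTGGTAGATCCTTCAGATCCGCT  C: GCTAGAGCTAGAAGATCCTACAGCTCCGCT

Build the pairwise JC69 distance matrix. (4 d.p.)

A–B: 9/30 sites differ → p = 0.3, d = −0.75 ln(1 − 0.4) = 0.383119 ≈ 0.3831.
A–C: 12/30 sites differ → p = 0.4, d = −0.75 ln(1 − 0.533333) = 0.571605 ≈ 0.5716.
B–C: 7/30 sites differ → p ≈ 0.233333, d = −0.75 ln(1 − 0.311111) = 0.279506 ≈ 0.2795.

d(A,B) = 0.3831, d(A,C) = 0.5716, d(B,C) = 0.2795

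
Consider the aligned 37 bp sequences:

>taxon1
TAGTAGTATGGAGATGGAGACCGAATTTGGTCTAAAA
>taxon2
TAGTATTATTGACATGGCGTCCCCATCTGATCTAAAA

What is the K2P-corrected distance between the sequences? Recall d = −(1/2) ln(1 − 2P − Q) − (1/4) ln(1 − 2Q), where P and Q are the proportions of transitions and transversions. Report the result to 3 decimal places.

Of 37 sites, 2 differences are transitions and 7 are transversions, so P = 2/37 ≈ 0.054054 and Q = 7/37 ≈ 0.189189.
Under the Kimura two-parameter model, d = −½ ln(1 − 2P − Q) − ¼ ln(1 − 2Q).
1 − 2P − Q = 0.702703, giving −½ ln(0.702703) = 0.176410.
1 − 2Q = 0.621622, giving −¼ ln(0.621622) = 0.118856.
d = 0.176410 + 0.118856 = 0.295266.

0.295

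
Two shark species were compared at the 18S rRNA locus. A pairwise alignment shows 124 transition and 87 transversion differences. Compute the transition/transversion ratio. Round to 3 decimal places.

R = 124/87 = 1.425287… ≈ 1.425 (to 3 d.p.).

1.425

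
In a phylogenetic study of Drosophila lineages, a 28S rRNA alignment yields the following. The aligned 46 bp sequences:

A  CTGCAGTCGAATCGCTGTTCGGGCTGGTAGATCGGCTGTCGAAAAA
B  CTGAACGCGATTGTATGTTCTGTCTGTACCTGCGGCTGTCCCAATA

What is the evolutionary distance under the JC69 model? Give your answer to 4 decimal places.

The sequences differ at 18 of 46 sites, so p = 18/46 ≈ 0.391304.
d = −(3/4) ln(1 − 4p/3) = −0.75 ln(1 − 0.521739) = −0.75 ln(0.478261)
  = −0.75 × (-0.737599) = 0.553199 substitutions/site.

0.5532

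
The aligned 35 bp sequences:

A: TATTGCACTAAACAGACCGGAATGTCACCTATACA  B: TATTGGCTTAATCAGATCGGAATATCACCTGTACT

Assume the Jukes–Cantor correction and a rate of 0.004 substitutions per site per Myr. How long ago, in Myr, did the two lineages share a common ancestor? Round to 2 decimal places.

34.08

The sequences differ at 8 of 35 sites (6, 7, 8, 12, 17, 24, 31, 35), so p = 8/35 ≈ 0.228571.
d = −(3/4) ln(1 − 4p/3) = −0.75 ln(1 − 0.304761) = −0.75 ln(0.695239)
  = −0.75 × (-0.363500) = 0.272625 substitutions/site.
Under a molecular clock d = 2μt, so t = d/(2μ) = 0.272625 / (2 × 0.004) = 34.08 Myr.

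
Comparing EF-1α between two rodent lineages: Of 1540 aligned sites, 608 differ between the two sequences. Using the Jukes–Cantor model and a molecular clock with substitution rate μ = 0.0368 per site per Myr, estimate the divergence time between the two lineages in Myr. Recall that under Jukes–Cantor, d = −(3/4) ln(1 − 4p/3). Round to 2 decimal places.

p = 608/1540 ≈ 0.394805.
d = −(3/4) ln(1 − 4p/3) = −0.75 ln(1 − 0.526407) = −0.75 ln(0.473593)
  = −0.75 × (-0.747407) = 0.560555 substitutions/site.
Under a molecular clock d = 2μt, so t = d/(2μ) = 0.560555 / (2 × 0.0368) = 7.62 Myr.

7.62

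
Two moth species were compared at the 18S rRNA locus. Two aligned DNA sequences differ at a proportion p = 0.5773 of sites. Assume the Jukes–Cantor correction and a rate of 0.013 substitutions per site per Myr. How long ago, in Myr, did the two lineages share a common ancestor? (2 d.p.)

d = −(3/4) ln(1 − 4p/3) = −0.75 ln(1 − 0.769733) = −0.75 ln(0.230267)
  = −0.75 × (-1.468516) = 1.101387 substitutions/site.
Under a molecular clock d = 2μt, so t = d/(2μ) = 1.101387 / (2 × 0.013) = 42.36 Myr.

42.36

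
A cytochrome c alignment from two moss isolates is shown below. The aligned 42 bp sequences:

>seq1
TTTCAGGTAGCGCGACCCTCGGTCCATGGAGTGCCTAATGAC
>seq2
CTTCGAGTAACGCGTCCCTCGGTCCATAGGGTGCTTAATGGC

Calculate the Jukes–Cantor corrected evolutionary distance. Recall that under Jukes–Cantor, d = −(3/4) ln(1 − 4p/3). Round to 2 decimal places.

The sequences differ at 9 of 42 sites (1, 5, 6, 10, 15, 28, 30, 35, 41), so p = 9/42 ≈ 0.214286.
d = −(3/4) ln(1 − 4p/3) = −0.75 ln(1 − 0.285715) = −0.75 ln(0.714285)
  = −0.75 × (-0.336473) = 0.252355 substitutions/site.

0.25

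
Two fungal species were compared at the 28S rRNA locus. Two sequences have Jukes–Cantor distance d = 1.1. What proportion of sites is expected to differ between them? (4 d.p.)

p = (3/4)(1 − e^(−4d/3)) = 0.75 × (1 − e^(-1.466667)) = 0.75 × (1 − 0.230693) = 0.576980.

0.5770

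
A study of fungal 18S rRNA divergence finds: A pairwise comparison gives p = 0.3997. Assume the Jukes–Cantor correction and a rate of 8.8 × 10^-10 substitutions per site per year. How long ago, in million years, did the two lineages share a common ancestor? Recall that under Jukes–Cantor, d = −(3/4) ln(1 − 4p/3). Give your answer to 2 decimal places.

d = −(3/4) ln(1 − 4p/3) = −0.75 ln(1 − 0.532933) = −0.75 ln(0.467067)
  = −0.75 × (-0.761283) = 0.570962 substitutions/site.
Under a molecular clock d = 2μt, so t = d/(2μ) = 0.570962 / (2 × 8.8 × 10^-10) = 324.41 million years.

324.41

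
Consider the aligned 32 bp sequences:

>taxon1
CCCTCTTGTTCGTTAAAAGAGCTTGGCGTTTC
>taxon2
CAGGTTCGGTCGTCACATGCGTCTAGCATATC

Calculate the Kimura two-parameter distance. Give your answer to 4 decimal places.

Of 32 sites, 7 differences are transitions and 8 are transversions, so P = 7/32 = 0.21875 and Q = 8/32 = 0.25.
Under the Kimura two-parameter model, d = −½ ln(1 − 2P − Q) − ¼ ln(1 − 2Q).
1 − 2P − Q = 0.3125, giving −½ ln(0.3125) = 0.581575.
1 − 2Q = 0.5, giving −¼ ln(0.5) = 0.173287.
d = 0.581575 + 0.173287 = 0.754862.

0.7549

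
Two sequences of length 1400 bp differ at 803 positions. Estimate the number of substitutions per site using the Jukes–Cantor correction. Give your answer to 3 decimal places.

p = 803/1400 ≈ 0.573571.
d = −(3/4) ln(1 − 4p/3) = −0.75 ln(1 − 0.764761) = −0.75 ln(0.235239)
  = −0.75 × (-1.447153) = 1.085365 substitutions/site.

1.085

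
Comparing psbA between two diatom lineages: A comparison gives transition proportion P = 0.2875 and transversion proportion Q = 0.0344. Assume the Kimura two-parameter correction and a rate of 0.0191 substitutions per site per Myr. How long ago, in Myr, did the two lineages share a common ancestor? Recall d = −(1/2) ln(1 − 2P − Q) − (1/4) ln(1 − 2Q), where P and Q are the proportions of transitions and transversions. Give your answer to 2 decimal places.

12.77

Under the Kimura two-parameter model, d = −½ ln(1 − 2P − Q) − ¼ ln(1 − 2Q).
1 − 2P − Q = 0.3906, giving −½ ln(0.3906) = 0.470036.
1 − 2Q = 0.9312, giving −¼ ln(0.9312) = 0.017820.
d = 0.470036 + 0.017820 = 0.487856.
Under a molecular clock d = 2μt, so t = d/(2μ) = 0.487856 / (2 × 0.0191) = 12.77 Myr.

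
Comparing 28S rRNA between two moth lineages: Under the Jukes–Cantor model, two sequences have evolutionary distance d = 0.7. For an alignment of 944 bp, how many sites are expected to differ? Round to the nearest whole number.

Invert JC69: p = (3/4)(1 − e^(−4d/3)) = 0.75 × (1 − e^(-0.933333)) = 0.75 × (1 − 0.393241) = 0.455069.
Expected differing sites = pL ≈ 0.455069 × 944 = 429.585136 ≈ 430.

430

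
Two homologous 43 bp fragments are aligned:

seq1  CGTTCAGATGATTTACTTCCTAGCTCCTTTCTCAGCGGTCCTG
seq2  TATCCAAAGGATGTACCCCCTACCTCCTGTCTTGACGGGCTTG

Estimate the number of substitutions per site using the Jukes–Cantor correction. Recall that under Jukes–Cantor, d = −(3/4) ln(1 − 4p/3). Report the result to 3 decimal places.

The sequences differ at 15 of 43 sites, so p = 15/43 ≈ 0.348837.
d = −(3/4) ln(1 − 4p/3) = −0.75 ln(1 − 0.465116) = −0.75 ln(0.534884)
  = −0.75 × (-0.625705) = 0.469279 substitutions/site.

0.469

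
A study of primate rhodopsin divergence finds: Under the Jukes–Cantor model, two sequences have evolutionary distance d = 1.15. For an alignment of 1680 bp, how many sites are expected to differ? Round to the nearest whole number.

Invert JC69: p = (3/4)(1 − e^(−4d/3)) = 0.75 × (1 − e^(-1.533333)) = 0.75 × (1 − 0.215815) = 0.588139.
Expected differing sites = pL ≈ 0.588139 × 1680 = 988.07352 ≈ 988.

988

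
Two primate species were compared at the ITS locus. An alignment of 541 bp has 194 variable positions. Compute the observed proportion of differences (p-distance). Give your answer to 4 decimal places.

p = 194/541 = 0.358595… ≈ 0.3586 (to 4 d.p.).

0.3586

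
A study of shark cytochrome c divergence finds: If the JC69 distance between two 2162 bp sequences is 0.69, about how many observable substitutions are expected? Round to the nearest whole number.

Invert JC69: p = (3/4)(1 − e^(−4d/3)) = 0.75 × (1 − e^(-0.92)) = 0.75 × (1 − 0.398519) = 0.451111.
Expected differing sites = pL ≈ 0.451111 × 2162 = 975.301982 ≈ 975.

975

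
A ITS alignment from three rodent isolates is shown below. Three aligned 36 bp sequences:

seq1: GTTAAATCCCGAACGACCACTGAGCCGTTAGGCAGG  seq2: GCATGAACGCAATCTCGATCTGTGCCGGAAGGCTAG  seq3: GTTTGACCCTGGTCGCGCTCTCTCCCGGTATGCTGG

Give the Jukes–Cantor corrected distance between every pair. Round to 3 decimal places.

seq1–seq2: 18/36 sites differ → p = 0.5, d = −0.75 ln(1 − 0.666667) = 0.823960 ≈ 0.824.
seq1–seq3: 15/36 sites differ → p ≈ 0.416667, d = −0.75 ln(1 − 0.555556) = 0.608198 ≈ 0.608.
seq2–seq3: 14/36 sites differ → p ≈ 0.388889, d = −0.75 ln(1 − 0.518519) = 0.548166 ≈ 0.548.

d(seq1,seq2) = 0.824, d(seq1,seq3) = 0.608, d(seq2,seq3) = 0.548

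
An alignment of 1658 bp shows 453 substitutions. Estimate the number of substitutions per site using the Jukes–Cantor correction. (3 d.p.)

p = 453/1658 ≈ 0.273221.
d = −(3/4) ln(1 − 4p/3) = −0.75 ln(1 − 0.364295) = −0.75 ln(0.635705)
  = −0.75 × (-0.453021) = 0.339766 substitutions/site.

0.340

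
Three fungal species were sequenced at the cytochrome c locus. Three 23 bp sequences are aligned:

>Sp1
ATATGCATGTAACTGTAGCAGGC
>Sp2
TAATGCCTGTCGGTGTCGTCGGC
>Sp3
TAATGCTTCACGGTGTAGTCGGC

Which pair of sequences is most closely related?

Sp2 and Sp3

Sp1–Sp2: 9/23 differ, p = 0.391, d = 0.553.
Sp1–Sp3: 10/23 differ, p = 0.435, d = 0.650.
Sp2–Sp3: 4/23 differ, p = 0.174, d = 0.198.
The smallest distance is between Sp2 and Sp3.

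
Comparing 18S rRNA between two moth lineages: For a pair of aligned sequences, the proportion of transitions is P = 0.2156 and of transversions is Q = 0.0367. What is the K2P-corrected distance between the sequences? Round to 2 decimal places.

0.33

Under the Kimura two-parameter model, d = −½ ln(1 − 2P − Q) − ¼ ln(1 − 2Q).
1 − 2P − Q = 0.5321, giving −½ ln(0.5321) = 0.315462.
1 − 2Q = 0.9266, giving −¼ ln(0.9266) = 0.019058.
d = 0.315462 + 0.019058 = 0.334520.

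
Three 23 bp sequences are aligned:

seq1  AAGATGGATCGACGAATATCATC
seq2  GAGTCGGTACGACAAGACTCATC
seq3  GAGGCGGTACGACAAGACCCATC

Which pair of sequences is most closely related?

seq1–seq2: 9/23 differ, p = 0.391, d = 0.553.
seq1–seq3: 10/23 differ, p = 0.435, d = 0.650.
seq2–seq3: 2/23 differ, p = 0.087, d = 0.092.
The smallest distance is between seq2 and seq3.

seq2 and seq3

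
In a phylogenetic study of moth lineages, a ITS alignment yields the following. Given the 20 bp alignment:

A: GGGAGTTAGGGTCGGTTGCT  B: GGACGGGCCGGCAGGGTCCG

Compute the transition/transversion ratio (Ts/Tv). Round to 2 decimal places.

0.22

Transitions are A↔G and C↔T; transversions are all other mismatches.
Transitions: 2. Transversions: 9.
R = 2/9 = 0.222222… ≈ 0.22 (to 2 d.p.).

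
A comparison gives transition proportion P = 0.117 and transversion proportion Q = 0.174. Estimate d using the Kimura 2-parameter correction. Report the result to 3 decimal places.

0.369

Under the Kimura two-parameter model, d = −½ ln(1 − 2P − Q) − ¼ ln(1 − 2Q).
1 − 2P − Q = 0.592, giving −½ ln(0.592) = 0.262124.
1 − 2Q = 0.652, giving −¼ ln(0.652) = 0.106928.
d = 0.262124 + 0.106928 = 0.369052.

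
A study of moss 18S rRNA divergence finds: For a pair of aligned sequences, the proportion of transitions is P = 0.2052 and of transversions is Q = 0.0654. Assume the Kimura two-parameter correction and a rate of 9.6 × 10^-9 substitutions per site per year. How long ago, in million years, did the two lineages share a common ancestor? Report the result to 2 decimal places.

18.65

Under the Kimura two-parameter model, d = −½ ln(1 − 2P − Q) − ¼ ln(1 − 2Q).
1 − 2P − Q = 0.5242, giving −½ ln(0.5242) = 0.322941.
1 − 2Q = 0.8692, giving −¼ ln(0.8692) = 0.035046.
d = 0.322941 + 0.035046 = 0.357987.
Under a molecular clock d = 2μt, so t = d/(2μ) = 0.357987 / (2 × 9.6 × 10^-9) = 18.65 million years.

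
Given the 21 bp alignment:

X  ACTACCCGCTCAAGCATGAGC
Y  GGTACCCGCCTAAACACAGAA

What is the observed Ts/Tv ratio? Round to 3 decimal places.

4.000

Transitions are A↔G and C↔T; transversions are all other mismatches.
Transitions: 8. Transversions: 2.
R = 8/2 = 4.000.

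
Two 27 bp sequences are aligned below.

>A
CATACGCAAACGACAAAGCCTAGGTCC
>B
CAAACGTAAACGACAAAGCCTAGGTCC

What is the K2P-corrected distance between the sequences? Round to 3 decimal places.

Of 27 sites, 1 differences are transitions and 1 are transversions, so P = 1/27 ≈ 0.037037 and Q = 1/27 ≈ 0.037037.
Under the Kimura two-parameter model, d = −½ ln(1 − 2P − Q) − ¼ ln(1 − 2Q).
1 − 2P − Q = 0.888889, giving −½ ln(0.888889) = 0.058891.
1 − 2Q = 0.925926, giving −¼ ln(0.925926) = 0.019240.
d = 0.058891 + 0.019240 = 0.078131.

0.078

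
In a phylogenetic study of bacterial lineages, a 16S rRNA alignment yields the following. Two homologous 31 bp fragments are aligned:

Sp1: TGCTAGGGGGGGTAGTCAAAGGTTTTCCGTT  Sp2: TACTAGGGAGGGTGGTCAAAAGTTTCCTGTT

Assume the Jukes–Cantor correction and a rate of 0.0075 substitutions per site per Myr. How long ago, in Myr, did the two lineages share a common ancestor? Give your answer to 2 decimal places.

14.92

The sequences differ at 6 of 31 sites (2, 9, 14, 21, 26, 28), so p = 6/31 ≈ 0.193548.
d = −(3/4) ln(1 − 4p/3) = −0.75 ln(1 − 0.258064) = −0.75 ln(0.741936)
  = −0.75 × (-0.298492) = 0.223869 substitutions/site.
Under a molecular clock d = 2μt, so t = d/(2μ) = 0.223869 / (2 × 0.0075) = 14.92 Myr.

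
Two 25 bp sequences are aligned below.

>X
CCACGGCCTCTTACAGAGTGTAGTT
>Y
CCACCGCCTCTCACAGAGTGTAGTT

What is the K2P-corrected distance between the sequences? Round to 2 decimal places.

Of 25 sites, 1 differences are transitions and 1 are transversions, so P = 1/25 = 0.04 and Q = 1/25 = 0.04.
Under the Kimura two-parameter model, d = −½ ln(1 − 2P − Q) − ¼ ln(1 − 2Q).
1 − 2P − Q = 0.88, giving −½ ln(0.88) = 0.063917.
1 − 2Q = 0.92, giving −¼ ln(0.92) = 0.020845.
d = 0.063917 + 0.020845 = 0.084762.

0.08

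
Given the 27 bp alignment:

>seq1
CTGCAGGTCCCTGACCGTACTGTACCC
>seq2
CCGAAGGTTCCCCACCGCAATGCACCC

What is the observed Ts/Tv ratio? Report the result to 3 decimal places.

Transitions are A↔G and C↔T; transversions are all other mismatches.
Transitions: 5. Transversions: 3.
R = 5/3 = 1.666666… ≈ 1.667 (to 3 d.p.).

1.667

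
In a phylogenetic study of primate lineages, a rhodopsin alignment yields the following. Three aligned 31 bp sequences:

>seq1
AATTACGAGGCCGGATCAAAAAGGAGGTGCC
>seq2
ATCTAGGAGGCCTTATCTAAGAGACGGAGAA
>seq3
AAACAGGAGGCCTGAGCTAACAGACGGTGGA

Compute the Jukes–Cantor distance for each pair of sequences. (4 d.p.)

d(seq1,seq2) = 0.5445, d(seq1,seq3) = 0.4806, d(seq2,seq3) = 0.3163

seq1–seq2: 12/31 sites differ → p ≈ 0.387097, d = −0.75 ln(1 − 0.516129) = 0.544453 ≈ 0.5445.
seq1–seq3: 11/31 sites differ → p ≈ 0.354839, d = −0.75 ln(1 − 0.473119) = 0.480585 ≈ 0.4806.
seq2–seq3: 8/31 sites differ → p ≈ 0.258065, d = −0.75 ln(1 − 0.344087) = 0.316295 ≈ 0.3163.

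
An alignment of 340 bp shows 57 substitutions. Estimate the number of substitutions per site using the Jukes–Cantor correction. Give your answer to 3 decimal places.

0.190

p = 57/340 ≈ 0.167647.
d = −(3/4) ln(1 − 4p/3) = −0.75 ln(1 − 0.223529) = −0.75 ln(0.776471)
  = −0.75 × (-0.252996) = 0.189747 substitutions/site.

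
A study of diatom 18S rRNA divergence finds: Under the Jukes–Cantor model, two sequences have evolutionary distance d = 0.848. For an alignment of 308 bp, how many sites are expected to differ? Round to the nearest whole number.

156

Invert JC69: p = (3/4)(1 − e^(−4d/3)) = 0.75 × (1 − e^(-1.130667)) = 0.75 × (1 − 0.322818) = 0.507887.
Expected differing sites = pL ≈ 0.507887 × 308 = 156.429196 ≈ 156.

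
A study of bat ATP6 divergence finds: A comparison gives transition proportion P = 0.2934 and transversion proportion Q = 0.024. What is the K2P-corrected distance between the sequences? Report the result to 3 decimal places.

Under the Kimura two-parameter model, d = −½ ln(1 − 2P − Q) − ¼ ln(1 − 2Q).
1 − 2P − Q = 0.3892, giving −½ ln(0.3892) = 0.471831.
1 − 2Q = 0.952, giving −¼ ln(0.952) = 0.012298.
d = 0.471831 + 0.012298 = 0.484129.

0.484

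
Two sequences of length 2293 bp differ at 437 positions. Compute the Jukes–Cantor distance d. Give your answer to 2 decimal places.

p = 437/2293 ≈ 0.19058.
d = −(3/4) ln(1 − 4p/3) = −0.75 ln(1 − 0.254107) = −0.75 ln(0.745893)
  = −0.75 × (-0.293173) = 0.219880 substitutions/site.

0.22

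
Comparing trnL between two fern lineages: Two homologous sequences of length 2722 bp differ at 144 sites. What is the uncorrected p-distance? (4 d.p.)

p = 144/2722 = 0.052902… ≈ 0.0529 (to 4 d.p.).

0.0529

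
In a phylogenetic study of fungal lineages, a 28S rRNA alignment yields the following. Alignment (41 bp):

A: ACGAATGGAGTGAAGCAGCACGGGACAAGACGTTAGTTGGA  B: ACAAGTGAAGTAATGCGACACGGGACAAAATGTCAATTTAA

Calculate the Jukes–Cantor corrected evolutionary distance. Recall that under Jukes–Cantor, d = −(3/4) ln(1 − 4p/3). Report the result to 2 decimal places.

The sequences differ at 13 of 41 sites, so p = 13/41 ≈ 0.317073.
d = −(3/4) ln(1 − 4p/3) = −0.75 ln(1 − 0.422764) = −0.75 ln(0.577236)
  = −0.75 × (-0.549504) = 0.412128 substitutions/site.

0.41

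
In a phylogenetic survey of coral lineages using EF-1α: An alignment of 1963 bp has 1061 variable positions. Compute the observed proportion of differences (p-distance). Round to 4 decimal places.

0.5405

p = 1061/1963 = 0.540499… ≈ 0.5405 (to 4 d.p.).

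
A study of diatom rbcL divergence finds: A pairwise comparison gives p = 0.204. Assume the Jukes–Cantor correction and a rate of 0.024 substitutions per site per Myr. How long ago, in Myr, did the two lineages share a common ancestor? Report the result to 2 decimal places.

d = −(3/4) ln(1 − 4p/3) = −0.75 ln(1 − 0.272) = −0.75 ln(0.728)
  = −0.75 × (-0.317454) = 0.238091 substitutions/site.
Under a molecular clock d = 2μt, so t = d/(2μ) = 0.238091 / (2 × 0.024) = 4.96 Myr.

4.96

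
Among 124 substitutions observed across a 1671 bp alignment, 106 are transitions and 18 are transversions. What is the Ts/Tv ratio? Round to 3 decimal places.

5.889

R = 106/18 = 5.888888… ≈ 5.889 (to 3 d.p.).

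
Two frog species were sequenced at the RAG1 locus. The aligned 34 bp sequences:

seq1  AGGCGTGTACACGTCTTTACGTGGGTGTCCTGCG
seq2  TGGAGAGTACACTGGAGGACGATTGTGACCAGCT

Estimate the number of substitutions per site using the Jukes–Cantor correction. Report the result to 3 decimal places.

0.665

The sequences differ at 15 of 34 sites, so p = 15/34 ≈ 0.441176.
d = −(3/4) ln(1 − 4p/3) = −0.75 ln(1 − 0.588235) = −0.75 ln(0.411765)
  = −0.75 × (-0.887302) = 0.665477 substitutions/site.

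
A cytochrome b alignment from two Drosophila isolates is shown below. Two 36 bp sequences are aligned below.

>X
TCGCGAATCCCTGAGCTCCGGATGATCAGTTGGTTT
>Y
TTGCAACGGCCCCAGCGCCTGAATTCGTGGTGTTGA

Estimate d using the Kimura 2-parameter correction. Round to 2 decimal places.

0.96

Of 36 sites, 4 differences are transitions and 15 are transversions, so P = 4/36 ≈ 0.111111 and Q = 15/36 ≈ 0.416667.
Under the Kimura two-parameter model, d = −½ ln(1 − 2P − Q) − ¼ ln(1 − 2Q).
1 − 2P − Q = 0.361111, giving −½ ln(0.361111) = 0.509285.
1 − 2Q = 0.166666, giving −¼ ln(0.166666) = 0.447941.
d = 0.509285 + 0.447941 = 0.957226.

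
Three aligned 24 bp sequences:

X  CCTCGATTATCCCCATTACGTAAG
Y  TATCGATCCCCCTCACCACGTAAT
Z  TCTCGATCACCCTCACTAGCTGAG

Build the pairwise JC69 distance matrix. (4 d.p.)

X–Y: 9/24 sites differ → p = 0.375, d = −0.75 ln(1 − 0.5) = 0.519860 ≈ 0.5199.
X–Z: 8/24 sites differ → p ≈ 0.333333, d = −0.75 ln(1 − 0.444444) = 0.440839 ≈ 0.4408.
Y–Z: 7/24 sites differ → p ≈ 0.291667, d = −0.75 ln(1 − 0.388889) = 0.369358 ≈ 0.3694.

d(X,Y) = 0.5199, d(X,Z) = 0.4408, d(Y,Z) = 0.3694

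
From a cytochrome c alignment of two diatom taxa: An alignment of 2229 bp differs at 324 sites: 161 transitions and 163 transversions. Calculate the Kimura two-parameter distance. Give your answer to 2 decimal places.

0.16

P = 161/2229 ≈ 0.07223 and Q = 163/2229 ≈ 0.073127.
Under the Kimura two-parameter model, d = −½ ln(1 − 2P − Q) − ¼ ln(1 − 2Q).
1 − 2P − Q = 0.782413, giving −½ ln(0.782413) = 0.122686.
1 − 2Q = 0.853746, giving −¼ ln(0.853746) = 0.039530.
d = 0.122686 + 0.039530 = 0.162216.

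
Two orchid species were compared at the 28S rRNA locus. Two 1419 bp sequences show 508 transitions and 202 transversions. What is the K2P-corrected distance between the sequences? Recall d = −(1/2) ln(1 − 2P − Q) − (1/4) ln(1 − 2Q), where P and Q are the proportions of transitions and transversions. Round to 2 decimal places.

1.06

P = 508/1419 ≈ 0.357999 and Q = 202/1419 ≈ 0.142354.
Under the Kimura two-parameter model, d = −½ ln(1 − 2P − Q) − ¼ ln(1 − 2Q).
1 − 2P − Q = 0.141648, giving −½ ln(0.141648) = 0.977205.
1 − 2Q = 0.715292, giving −¼ ln(0.715292) = 0.083766.
d = 0.977205 + 0.083766 = 1.060971.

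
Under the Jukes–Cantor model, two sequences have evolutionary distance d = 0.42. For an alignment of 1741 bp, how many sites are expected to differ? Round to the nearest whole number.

560

Invert JC69: p = (3/4)(1 − e^(−4d/3)) = 0.75 × (1 − e^(-0.56)) = 0.75 × (1 − 0.571209) = 0.321593.
Expected differing sites = pL ≈ 0.321593 × 1741 = 559.893413 ≈ 560.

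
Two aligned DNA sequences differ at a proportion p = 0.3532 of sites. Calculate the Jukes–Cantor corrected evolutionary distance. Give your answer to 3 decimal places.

d = −(3/4) ln(1 − 4p/3) = −0.75 ln(1 − 0.470933) = −0.75 ln(0.529067)
  = −0.75 × (-0.636640) = 0.477480 substitutions/site.

0.477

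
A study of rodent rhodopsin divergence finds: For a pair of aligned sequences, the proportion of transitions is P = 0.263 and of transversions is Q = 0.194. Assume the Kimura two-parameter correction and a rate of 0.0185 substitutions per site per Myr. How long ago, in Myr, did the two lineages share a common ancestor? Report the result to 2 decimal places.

Under the Kimura two-parameter model, d = −½ ln(1 − 2P − Q) − ¼ ln(1 − 2Q).
1 − 2P − Q = 0.28, giving −½ ln(0.28) = 0.636483.
1 − 2Q = 0.612, giving −¼ ln(0.612) = 0.122756.
d = 0.636483 + 0.122756 = 0.759239.
Under a molecular clock d = 2μt, so t = d/(2μ) = 0.759239 / (2 × 0.0185) = 20.52 Myr.

20.52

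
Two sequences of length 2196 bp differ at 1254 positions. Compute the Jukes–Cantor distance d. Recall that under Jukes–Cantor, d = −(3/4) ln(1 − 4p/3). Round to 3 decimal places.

p = 1254/2196 ≈ 0.571038.
d = −(3/4) ln(1 − 4p/3) = −0.75 ln(1 − 0.761384) = −0.75 ln(0.238616)
  = −0.75 × (-1.432900) = 1.074675 substitutions/site.

1.075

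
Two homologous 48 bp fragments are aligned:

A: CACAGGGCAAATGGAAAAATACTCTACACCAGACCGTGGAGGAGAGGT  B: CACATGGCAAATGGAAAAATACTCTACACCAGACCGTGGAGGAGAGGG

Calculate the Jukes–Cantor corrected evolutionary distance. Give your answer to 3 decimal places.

The sequences differ at 2 of 48 sites (5, 48), so p = 2/48 ≈ 0.041667.
d = −(3/4) ln(1 − 4p/3) = −0.75 ln(1 − 0.055556) = −0.75 ln(0.944444)
  = −0.75 × (-0.057159) = 0.042869 substitutions/site.

0.043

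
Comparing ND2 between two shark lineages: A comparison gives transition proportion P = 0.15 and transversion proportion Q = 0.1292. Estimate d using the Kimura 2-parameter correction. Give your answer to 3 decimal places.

Under the Kimura two-parameter model, d = −½ ln(1 − 2P − Q) − ¼ ln(1 − 2Q).
1 − 2P − Q = 0.5708, giving −½ ln(0.5708) = 0.280358.
1 − 2Q = 0.7416, giving −¼ ln(0.7416) = 0.074736.
d = 0.280358 + 0.074736 = 0.355094.

0.355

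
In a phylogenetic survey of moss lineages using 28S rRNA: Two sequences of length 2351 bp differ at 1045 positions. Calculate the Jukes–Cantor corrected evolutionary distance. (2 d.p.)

p = 1045/2351 ≈ 0.444492.
d = −(3/4) ln(1 − 4p/3) = −0.75 ln(1 − 0.592656) = −0.75 ln(0.407344)
  = −0.75 × (-0.898097) = 0.673573 substitutions/site.

0.67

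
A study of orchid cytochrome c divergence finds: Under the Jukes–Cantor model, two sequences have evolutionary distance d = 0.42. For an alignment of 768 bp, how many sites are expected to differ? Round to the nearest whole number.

Invert JC69: p = (3/4)(1 − e^(−4d/3)) = 0.75 × (1 − e^(-0.56)) = 0.75 × (1 − 0.571209) = 0.321593.
Expected differing sites = pL ≈ 0.321593 × 768 = 246.983424 ≈ 247.

247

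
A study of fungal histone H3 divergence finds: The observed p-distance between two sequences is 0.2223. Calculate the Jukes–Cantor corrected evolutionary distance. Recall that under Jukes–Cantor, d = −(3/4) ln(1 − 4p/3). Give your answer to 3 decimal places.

d = −(3/4) ln(1 − 4p/3) = −0.75 ln(1 − 0.2964) = −0.75 ln(0.7036)
  = −0.75 × (-0.351545) = 0.263659 substitutions/site.

0.264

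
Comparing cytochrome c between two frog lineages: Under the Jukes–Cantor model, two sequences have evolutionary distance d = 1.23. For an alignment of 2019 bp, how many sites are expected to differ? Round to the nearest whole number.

Invert JC69: p = (3/4)(1 − e^(−4d/3)) = 0.75 × (1 − e^(-1.64)) = 0.75 × (1 − 0.193980) = 0.604515.
Expected differing sites = pL ≈ 0.604515 × 2019 = 1220.515785 ≈ 1221.

1221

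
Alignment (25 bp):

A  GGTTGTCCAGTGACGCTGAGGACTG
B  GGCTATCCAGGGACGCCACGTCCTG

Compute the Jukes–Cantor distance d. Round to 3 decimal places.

The sequences differ at 8 of 25 sites (3, 5, 11, 17, 18, 19, 21, 22), so p = 8/25 = 0.32.
d = −(3/4) ln(1 − 4p/3) = −0.75 ln(1 − 0.426667) = −0.75 ln(0.573333)
  = −0.75 × (-0.556289) = 0.417217 substitutions/site.

0.417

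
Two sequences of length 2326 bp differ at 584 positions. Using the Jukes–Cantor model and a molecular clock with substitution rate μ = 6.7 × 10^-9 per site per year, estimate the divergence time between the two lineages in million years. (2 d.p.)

22.81

p = 584/2326 ≈ 0.251075.
d = −(3/4) ln(1 − 4p/3) = −0.75 ln(1 − 0.334767) = −0.75 ln(0.665233)
  = −0.75 × (-0.407618) = 0.305714 substitutions/site.
Under a molecular clock d = 2μt, so t = d/(2μ) = 0.305714 / (2 × 6.7 × 10^-9) = 22.81 million years.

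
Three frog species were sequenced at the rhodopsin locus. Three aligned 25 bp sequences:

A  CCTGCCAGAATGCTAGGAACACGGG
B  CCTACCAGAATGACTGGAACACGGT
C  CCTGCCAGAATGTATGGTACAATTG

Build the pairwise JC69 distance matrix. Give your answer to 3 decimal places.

A–B: 5/25 sites differ → p = 0.2, d = −0.75 ln(1 − 0.266667) = 0.232617 ≈ 0.233.
A–C: 7/25 sites differ → p = 0.28, d = −0.75 ln(1 − 0.373333) = 0.350505 ≈ 0.351.
B–C: 8/25 sites differ → p = 0.32, d = −0.75 ln(1 − 0.426667) = 0.417216 ≈ 0.417.

d(A,B) = 0.233, d(A,C) = 0.351, d(B,C) = 0.417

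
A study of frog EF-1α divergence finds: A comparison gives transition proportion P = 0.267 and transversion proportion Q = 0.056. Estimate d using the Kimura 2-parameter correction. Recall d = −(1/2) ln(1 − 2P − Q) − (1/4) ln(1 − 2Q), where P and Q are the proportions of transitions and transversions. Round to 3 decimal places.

Under the Kimura two-parameter model, d = −½ ln(1 − 2P − Q) − ¼ ln(1 − 2Q).
1 − 2P − Q = 0.41, giving −½ ln(0.41) = 0.445799.
1 − 2Q = 0.888, giving −¼ ln(0.888) = 0.029696.
d = 0.445799 + 0.029696 = 0.475495.

0.475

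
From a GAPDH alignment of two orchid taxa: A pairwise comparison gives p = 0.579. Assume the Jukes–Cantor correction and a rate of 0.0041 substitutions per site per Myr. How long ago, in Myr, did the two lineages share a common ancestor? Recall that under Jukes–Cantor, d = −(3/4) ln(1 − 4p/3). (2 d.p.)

d = −(3/4) ln(1 − 4p/3) = −0.75 ln(1 − 0.772) = −0.75 ln(0.228)
  = −0.75 × (-1.478410) = 1.108808 substitutions/site.
Under a molecular clock d = 2μt, so t = d/(2μ) = 1.108808 / (2 × 0.0041) = 135.22 Myr.

135.22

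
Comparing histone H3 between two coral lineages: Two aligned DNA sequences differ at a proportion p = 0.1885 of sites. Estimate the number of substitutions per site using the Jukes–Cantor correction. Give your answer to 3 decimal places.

d = −(3/4) ln(1 − 4p/3) = −0.75 ln(1 − 0.251333) = −0.75 ln(0.748667)
  = −0.75 × (-0.289461) = 0.217096 substitutions/site.

0.217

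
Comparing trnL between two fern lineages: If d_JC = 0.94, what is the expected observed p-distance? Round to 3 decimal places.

0.536

p = (3/4)(1 − e^(−4d/3)) = 0.75 × (1 − e^(-1.253333)) = 0.75 × (1 − 0.285551) = 0.535837.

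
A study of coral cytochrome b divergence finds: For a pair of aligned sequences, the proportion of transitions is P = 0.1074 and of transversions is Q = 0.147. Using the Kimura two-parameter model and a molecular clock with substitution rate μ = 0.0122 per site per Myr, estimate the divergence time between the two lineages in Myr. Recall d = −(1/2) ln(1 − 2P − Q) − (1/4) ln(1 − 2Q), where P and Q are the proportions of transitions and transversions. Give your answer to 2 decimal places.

Under the Kimura two-parameter model, d = −½ ln(1 − 2P − Q) − ¼ ln(1 − 2Q).
1 − 2P − Q = 0.6382, giving −½ ln(0.6382) = 0.224552.
1 − 2Q = 0.706, giving −¼ ln(0.706) = 0.087035.
d = 0.224552 + 0.087035 = 0.311587.
Under a molecular clock d = 2μt, so t = d/(2μ) = 0.311587 / (2 × 0.0122) = 12.77 Myr.

12.77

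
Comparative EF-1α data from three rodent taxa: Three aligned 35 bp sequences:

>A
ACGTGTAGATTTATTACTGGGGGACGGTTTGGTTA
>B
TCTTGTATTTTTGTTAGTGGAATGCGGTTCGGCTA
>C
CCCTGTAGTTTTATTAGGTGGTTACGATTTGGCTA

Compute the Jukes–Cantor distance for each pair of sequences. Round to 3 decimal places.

A–B: 12/35 sites differ → p ≈ 0.342857, d = −0.75 ln(1 − 0.457143) = 0.458182 ≈ 0.458.
A–C: 10/35 sites differ → p ≈ 0.285714, d = −0.75 ln(1 − 0.380952) = 0.359679 ≈ 0.360.
B–C: 11/35 sites differ → p ≈ 0.314286, d = −0.75 ln(1 − 0.419048) = 0.407315 ≈ 0.407.

d(A,B) = 0.458, d(A,C) = 0.360, d(B,C) = 0.407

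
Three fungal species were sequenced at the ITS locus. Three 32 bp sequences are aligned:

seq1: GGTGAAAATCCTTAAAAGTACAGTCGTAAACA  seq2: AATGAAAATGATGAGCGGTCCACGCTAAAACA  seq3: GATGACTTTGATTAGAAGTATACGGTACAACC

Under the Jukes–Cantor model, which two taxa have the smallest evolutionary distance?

seq2 and seq3

seq1–seq2: 13/32 differ, p = 0.406, d = 0.585.
seq1–seq3: 15/32 differ, p = 0.469, d = 0.736.
seq2–seq3: 12/32 differ, p = 0.375, d = 0.520.
The smallest distance is between seq2 and seq3.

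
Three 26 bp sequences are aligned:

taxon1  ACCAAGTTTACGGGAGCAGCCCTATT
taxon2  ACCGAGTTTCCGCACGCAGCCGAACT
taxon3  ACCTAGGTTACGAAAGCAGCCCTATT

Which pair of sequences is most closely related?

taxon1–taxon2: 8/26 differ, p = 0.308, d = 0.396.
taxon1–taxon3: 4/26 differ, p = 0.154, d = 0.172.
taxon2–taxon3: 8/26 differ, p = 0.308, d = 0.396.
The smallest distance is between taxon1 and taxon3.

taxon1 and taxon3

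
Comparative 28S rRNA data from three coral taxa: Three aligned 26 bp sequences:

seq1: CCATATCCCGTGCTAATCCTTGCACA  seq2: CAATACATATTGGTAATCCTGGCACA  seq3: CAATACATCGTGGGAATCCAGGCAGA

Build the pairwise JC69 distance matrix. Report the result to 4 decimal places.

seq1–seq2: 8/26 sites differ → p ≈ 0.307692, d = −0.75 ln(1 − 0.410256) = 0.396050 ≈ 0.3961.
seq1–seq3: 9/26 sites differ → p ≈ 0.346154, d = −0.75 ln(1 − 0.461539) = 0.464280 ≈ 0.4643.
seq2–seq3: 5/26 sites differ → p ≈ 0.192308, d = −0.75 ln(1 − 0.256411) = 0.222200 ≈ 0.2222.

d(seq1,seq2) = 0.3961, d(seq1,seq3) = 0.4643, d(seq2,seq3) = 0.2222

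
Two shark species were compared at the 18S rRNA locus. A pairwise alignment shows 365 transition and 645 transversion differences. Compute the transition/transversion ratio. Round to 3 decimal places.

0.566

R = 365/645 = 0.565891… ≈ 0.566 (to 3 d.p.).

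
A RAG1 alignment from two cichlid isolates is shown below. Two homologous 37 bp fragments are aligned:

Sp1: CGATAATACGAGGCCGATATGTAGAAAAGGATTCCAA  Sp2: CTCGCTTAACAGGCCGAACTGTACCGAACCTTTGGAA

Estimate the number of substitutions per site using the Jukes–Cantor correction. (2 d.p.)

0.71

The sequences differ at 17 of 37 sites, so p = 17/37 ≈ 0.459459.
d = −(3/4) ln(1 − 4p/3) = −0.75 ln(1 − 0.612612) = −0.75 ln(0.387388)
  = −0.75 × (-0.948329) = 0.711247 substitutions/site.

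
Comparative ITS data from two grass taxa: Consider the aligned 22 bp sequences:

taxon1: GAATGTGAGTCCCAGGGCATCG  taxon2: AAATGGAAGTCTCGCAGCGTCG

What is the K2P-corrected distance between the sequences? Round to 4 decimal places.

0.5560

Of 22 sites, 6 differences are transitions and 2 are transversions, so P = 6/22 ≈ 0.272727 and Q = 2/22 ≈ 0.090909.
Under the Kimura two-parameter model, d = −½ ln(1 − 2P − Q) − ¼ ln(1 − 2Q).
1 − 2P − Q = 0.363637, giving −½ ln(0.363637) = 0.505800.
1 − 2Q = 0.818182, giving −¼ ln(0.818182) = 0.050168.
d = 0.505800 + 0.050168 = 0.555968.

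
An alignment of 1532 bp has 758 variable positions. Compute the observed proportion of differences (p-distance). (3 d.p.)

p = 758/1532 = 0.494778… ≈ 0.495 (to 3 d.p.).

0.495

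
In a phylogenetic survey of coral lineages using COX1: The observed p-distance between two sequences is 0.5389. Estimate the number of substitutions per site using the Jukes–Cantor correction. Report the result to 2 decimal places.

0.95

d = −(3/4) ln(1 − 4p/3) = −0.75 ln(1 − 0.718533) = −0.75 ln(0.281467)
  = −0.75 × (-1.267740) = 0.950805 substitutions/site.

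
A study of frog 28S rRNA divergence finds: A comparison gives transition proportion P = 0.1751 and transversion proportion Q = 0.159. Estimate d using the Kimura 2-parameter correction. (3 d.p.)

Under the Kimura two-parameter model, d = −½ ln(1 − 2P − Q) − ¼ ln(1 − 2Q).
1 − 2P − Q = 0.4908, giving −½ ln(0.4908) = 0.355859.
1 − 2Q = 0.682, giving −¼ ln(0.682) = 0.095681.
d = 0.355859 + 0.095681 = 0.451540.

0.452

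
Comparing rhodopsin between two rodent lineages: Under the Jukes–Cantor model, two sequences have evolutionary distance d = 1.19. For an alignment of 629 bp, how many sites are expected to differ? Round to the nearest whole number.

Invert JC69: p = (3/4)(1 − e^(−4d/3)) = 0.75 × (1 − e^(-1.586667)) = 0.75 × (1 − 0.204606) = 0.596546.
Expected differing sites = pL ≈ 0.596546 × 629 = 375.227434 ≈ 375.

375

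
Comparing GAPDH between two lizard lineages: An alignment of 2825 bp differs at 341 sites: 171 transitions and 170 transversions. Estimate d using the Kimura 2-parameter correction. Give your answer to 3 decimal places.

0.132

P = 171/2825 ≈ 0.060531 and Q = 170/2825 ≈ 0.060177.
Under the Kimura two-parameter model, d = −½ ln(1 − 2P − Q) − ¼ ln(1 − 2Q).
1 − 2P − Q = 0.818761, giving −½ ln(0.818761) = 0.099982.
1 − 2Q = 0.879646, giving −¼ ln(0.879646) = 0.032059.
d = 0.099982 + 0.032059 = 0.132041.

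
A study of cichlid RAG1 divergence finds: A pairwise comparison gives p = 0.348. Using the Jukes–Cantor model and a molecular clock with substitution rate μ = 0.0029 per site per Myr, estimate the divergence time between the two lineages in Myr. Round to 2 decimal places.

d = −(3/4) ln(1 − 4p/3) = −0.75 ln(1 − 0.464) = −0.75 ln(0.536)
  = −0.75 × (-0.623621) = 0.467716 substitutions/site.
Under a molecular clock d = 2μt, so t = d/(2μ) = 0.467716 / (2 × 0.0029) = 80.64 Myr.

80.64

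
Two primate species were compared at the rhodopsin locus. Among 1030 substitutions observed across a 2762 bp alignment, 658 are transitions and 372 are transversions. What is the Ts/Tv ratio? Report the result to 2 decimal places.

1.77

R = 658/372 = 1.768817… ≈ 1.77 (to 2 d.p.).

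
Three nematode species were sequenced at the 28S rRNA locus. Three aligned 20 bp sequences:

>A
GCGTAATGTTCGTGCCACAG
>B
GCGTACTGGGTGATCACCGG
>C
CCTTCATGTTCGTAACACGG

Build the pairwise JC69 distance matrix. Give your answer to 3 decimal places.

A–B: 9/20 sites differ → p = 0.45, d = −0.75 ln(1 − 0.6) = 0.687218 ≈ 0.687.
A–C: 6/20 sites differ → p = 0.3, d = −0.75 ln(1 − 0.4) = 0.383119 ≈ 0.383.
B–C: 12/20 sites differ → p = 0.6, d = −0.75 ln(1 − 0.8) = 1.207078 ≈ 1.207.

d(A,B) = 0.687, d(A,C) = 0.383, d(B,C) = 1.207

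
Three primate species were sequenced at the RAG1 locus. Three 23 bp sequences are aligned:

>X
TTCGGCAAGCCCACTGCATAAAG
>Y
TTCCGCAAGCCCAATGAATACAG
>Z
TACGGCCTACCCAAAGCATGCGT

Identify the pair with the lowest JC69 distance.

X and Y

X–Y: 4/23 differ, p = 0.174, d = 0.198.
X–Z: 10/23 differ, p = 0.435, d = 0.650.
Y–Z: 10/23 differ, p = 0.435, d = 0.650.
The smallest distance is between X and Y.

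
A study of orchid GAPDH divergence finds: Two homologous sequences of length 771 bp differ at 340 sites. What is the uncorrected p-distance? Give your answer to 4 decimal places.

p = 340/771 = 0.440985… ≈ 0.4410 (to 4 d.p.).

0.4410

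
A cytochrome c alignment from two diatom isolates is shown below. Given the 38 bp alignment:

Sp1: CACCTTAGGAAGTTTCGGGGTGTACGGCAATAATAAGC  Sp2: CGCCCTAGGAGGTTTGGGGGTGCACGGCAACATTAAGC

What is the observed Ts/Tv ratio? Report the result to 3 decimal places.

2.500

Transitions are A↔G and C↔T; transversions are all other mismatches.
Transitions: 5. Transversions: 2.
R = 5/2 = 2.500.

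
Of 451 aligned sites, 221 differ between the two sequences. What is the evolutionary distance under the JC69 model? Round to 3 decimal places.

0.795

p = 221/451 ≈ 0.490022.
d = −(3/4) ln(1 − 4p/3) = −0.75 ln(1 − 0.653363) = −0.75 ln(0.346637)
  = −0.75 × (-1.059477) = 0.794608 substitutions/site.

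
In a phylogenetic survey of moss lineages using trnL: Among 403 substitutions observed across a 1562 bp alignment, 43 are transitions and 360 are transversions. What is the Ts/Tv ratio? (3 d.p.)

0.119

R = 43/360 = 0.119444… ≈ 0.119 (to 3 d.p.).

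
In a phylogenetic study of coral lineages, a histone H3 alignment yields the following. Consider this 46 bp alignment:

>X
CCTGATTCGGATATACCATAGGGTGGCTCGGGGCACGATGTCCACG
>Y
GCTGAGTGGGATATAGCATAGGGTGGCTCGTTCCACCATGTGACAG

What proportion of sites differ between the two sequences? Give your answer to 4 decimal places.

0.2609

The sequences differ at 12 of 46 positions.
p = 12/46 = 0.260869… ≈ 0.2609 (to 4 d.p.).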